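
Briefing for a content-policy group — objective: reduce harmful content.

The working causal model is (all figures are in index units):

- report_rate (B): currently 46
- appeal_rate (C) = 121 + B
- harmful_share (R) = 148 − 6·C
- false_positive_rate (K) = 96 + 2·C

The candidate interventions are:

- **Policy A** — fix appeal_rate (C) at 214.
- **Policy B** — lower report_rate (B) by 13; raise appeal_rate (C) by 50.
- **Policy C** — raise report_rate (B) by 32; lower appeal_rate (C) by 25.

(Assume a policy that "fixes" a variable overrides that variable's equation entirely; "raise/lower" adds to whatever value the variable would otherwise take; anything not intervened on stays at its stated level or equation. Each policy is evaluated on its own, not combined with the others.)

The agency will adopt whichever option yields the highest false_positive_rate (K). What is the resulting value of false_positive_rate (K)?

Policy A (C := 214):
  B = 46
  C = 214
  K = 96 + 2·214 = 524
Policy B (B − 13, C + 50):
  B = 46 − 13 = 33
  C = 121 + 33 (+50 from intervention) = 204
  K = 96 + 2·204 = 504
Policy C (B + 32, C − 25):
  B = 46 + 32 = 78
  C = 121 + 78 (−25 from intervention) = 174
  K = 96 + 2·174 = 444
Comparing — Policy A: K=524, Policy B: K=504, Policy C: K=444. Highest is 524 (Policy A).

524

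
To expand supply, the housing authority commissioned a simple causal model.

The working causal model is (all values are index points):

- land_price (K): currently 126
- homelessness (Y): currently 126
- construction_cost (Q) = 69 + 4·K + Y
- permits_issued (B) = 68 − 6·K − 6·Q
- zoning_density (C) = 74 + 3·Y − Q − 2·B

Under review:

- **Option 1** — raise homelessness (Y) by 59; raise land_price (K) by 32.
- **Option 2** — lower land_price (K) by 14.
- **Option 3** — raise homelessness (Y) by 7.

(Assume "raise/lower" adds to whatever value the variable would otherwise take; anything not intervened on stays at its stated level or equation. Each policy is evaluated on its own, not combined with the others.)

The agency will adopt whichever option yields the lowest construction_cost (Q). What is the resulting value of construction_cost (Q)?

643

Option 1 (Y + 59, K + 32):
  K = 126 + 32 = 158
  Y = 126 + 59 = 185
  Q = 69 + 4·158 + 185 = 886
Option 2 (K − 14):
  K = 126 − 14 = 112
  Y = 126
  Q = 69 + 4·112 + 126 = 643
Option 3 (Y + 7):
  K = 126
  Y = 126 + 7 = 133
  Q = 69 + 4·126 + 133 = 706
Comparing — Option 1: Q=886, Option 2: Q=643, Option 3: Q=706. Lowest is 643 (Option 2).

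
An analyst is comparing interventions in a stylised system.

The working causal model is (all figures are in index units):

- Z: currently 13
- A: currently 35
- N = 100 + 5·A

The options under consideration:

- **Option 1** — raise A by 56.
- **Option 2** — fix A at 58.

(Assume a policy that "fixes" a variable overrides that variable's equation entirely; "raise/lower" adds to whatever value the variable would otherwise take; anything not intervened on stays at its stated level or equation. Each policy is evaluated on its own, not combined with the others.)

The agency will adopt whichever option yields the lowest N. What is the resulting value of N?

Option 1 (A + 56):
  A = 35 + 56 = 91
  N = 100 + 5·91 = 555
Option 2 (A := 58):
  A = 58
  N = 100 + 5·58 = 390
Comparing — Option 1: N=555, Option 2: N=390. Lowest is 390 (Option 2).

390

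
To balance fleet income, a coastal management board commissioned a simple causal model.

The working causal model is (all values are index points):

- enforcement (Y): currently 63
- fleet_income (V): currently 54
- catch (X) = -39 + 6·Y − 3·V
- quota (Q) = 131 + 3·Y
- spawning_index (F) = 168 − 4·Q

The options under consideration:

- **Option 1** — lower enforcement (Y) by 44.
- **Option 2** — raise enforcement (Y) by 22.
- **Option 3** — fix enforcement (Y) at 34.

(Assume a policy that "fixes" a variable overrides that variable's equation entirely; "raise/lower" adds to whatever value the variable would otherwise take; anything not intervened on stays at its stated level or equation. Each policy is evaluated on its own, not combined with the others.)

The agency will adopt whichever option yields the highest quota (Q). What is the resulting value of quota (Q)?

386

Option 1 (Y − 44):
  Y = 63 − 44 = 19
  Q = 131 + 3·19 = 188
Option 2 (Y + 22):
  Y = 63 + 22 = 85
  Q = 131 + 3·85 = 386
Option 3 (Y := 34):
  Y = 34
  Q = 131 + 3·34 = 233
Comparing — Option 1: Q=188, Option 2: Q=386, Option 3: Q=233. Highest is 386 (Option 2).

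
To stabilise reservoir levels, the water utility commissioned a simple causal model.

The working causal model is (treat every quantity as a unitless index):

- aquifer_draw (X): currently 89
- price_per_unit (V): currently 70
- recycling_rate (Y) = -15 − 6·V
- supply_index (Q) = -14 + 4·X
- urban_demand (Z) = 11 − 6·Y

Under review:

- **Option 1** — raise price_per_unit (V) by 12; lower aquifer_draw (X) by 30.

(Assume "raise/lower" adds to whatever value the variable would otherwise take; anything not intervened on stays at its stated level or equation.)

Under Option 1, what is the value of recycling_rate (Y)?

Option 1 (V + 12, X − 30):
  V = 70 + 12 = 82
  Y = -15 − 6·82 = -507

-507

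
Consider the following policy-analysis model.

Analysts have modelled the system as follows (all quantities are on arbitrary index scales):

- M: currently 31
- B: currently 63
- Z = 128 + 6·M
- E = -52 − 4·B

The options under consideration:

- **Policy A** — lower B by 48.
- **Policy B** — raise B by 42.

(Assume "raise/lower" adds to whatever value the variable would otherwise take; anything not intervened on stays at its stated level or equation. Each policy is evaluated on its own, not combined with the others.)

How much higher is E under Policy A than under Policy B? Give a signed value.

Policy A (B − 48):
  B = 63 − 48 = 15
  E = -52 − 4·15 = -112
Policy B (B + 42):
  B = 63 + 42 = 105
  E = -52 − 4·105 = -472
E: -112 − (-472) = 360

360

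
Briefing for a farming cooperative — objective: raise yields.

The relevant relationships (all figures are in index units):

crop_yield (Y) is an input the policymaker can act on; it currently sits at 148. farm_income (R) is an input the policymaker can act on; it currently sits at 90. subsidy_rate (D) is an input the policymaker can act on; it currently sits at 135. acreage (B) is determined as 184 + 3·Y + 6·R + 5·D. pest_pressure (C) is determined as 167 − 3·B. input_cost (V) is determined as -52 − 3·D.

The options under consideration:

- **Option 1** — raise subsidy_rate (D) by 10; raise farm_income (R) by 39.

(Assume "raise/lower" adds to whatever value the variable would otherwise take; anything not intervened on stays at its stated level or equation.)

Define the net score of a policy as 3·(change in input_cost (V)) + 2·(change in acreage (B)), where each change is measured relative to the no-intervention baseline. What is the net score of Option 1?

Baseline:
  Y = 148
  R = 90
  D = 135
  B = 184 + 3·148 + 6·90 + 5·135 = 1843
  V = -52 − 3·135 = -457
Option 1 (D + 10, R + 39):
  Y = 148
  R = 90 + 39 = 129
  D = 135 + 10 = 145
  B = 184 + 3·148 + 6·129 + 5·145 = 2127
  V = -52 − 3·145 = -487
ΔV = -487 − (-457) = -30; ΔB = 2127 − 1843 = 284
Score = 3·(-30) + 2·284 = 478

478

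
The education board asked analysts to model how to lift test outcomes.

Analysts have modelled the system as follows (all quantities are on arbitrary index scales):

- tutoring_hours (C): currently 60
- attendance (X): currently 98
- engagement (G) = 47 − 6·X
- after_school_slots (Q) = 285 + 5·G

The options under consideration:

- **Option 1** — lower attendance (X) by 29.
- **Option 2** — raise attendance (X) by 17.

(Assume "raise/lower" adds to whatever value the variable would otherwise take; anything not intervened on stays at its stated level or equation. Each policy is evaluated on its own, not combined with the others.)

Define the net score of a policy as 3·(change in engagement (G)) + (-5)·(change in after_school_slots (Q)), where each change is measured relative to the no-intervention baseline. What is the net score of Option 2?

2244

Baseline:
  X = 98
  G = 47 − 6·98 = -541
  Q = 285 + 5·(-541) = -2420
Option 2 (X + 17):
  X = 98 + 17 = 115
  G = 47 − 6·115 = -643
  Q = 285 + 5·(-643) = -2930
ΔG = -643 − (-541) = -102; ΔQ = -2930 − (-2420) = -510
Score = 3·(-102) + (-5)·(-510) = 2244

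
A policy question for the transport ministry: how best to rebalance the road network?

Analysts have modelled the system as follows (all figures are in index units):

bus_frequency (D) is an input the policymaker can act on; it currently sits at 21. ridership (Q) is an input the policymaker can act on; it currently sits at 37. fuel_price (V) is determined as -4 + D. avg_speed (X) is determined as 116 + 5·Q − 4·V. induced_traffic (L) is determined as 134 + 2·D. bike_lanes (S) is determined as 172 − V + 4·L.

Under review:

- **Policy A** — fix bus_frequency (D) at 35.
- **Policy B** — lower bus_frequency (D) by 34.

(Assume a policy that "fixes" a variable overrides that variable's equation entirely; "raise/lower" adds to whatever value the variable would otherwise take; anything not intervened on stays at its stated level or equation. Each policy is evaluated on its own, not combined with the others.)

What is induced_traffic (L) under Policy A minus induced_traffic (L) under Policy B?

96

Policy A (D := 35):
  D = 35
  L = 134 + 2·35 = 204
Policy B (D − 34):
  D = 21 − 34 = -13
  L = 134 + 2·(-13) = 108
L: 204 − 108 = 96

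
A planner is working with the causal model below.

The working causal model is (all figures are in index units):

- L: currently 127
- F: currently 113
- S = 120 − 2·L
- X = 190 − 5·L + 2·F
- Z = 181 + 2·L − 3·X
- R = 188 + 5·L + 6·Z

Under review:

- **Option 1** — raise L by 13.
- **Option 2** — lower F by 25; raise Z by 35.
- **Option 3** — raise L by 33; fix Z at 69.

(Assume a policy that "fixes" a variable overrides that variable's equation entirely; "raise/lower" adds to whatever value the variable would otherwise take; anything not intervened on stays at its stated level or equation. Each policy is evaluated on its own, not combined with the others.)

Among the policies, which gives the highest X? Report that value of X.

Option 1 (L + 13):
  L = 127 + 13 = 140
  F = 113
  X = 190 − 5·140 + 2·113 = -284
Option 2 (F − 25, Z + 35):
  L = 127
  F = 113 − 25 = 88
  X = 190 − 5·127 + 2·88 = -269
Option 3 (L + 33, Z := 69):
  L = 127 + 33 = 160
  F = 113
  X = 190 − 5·160 + 2·113 = -384
Comparing — Option 1: X=-284, Option 2: X=-269, Option 3: X=-384. Highest is -269 (Option 2).

-269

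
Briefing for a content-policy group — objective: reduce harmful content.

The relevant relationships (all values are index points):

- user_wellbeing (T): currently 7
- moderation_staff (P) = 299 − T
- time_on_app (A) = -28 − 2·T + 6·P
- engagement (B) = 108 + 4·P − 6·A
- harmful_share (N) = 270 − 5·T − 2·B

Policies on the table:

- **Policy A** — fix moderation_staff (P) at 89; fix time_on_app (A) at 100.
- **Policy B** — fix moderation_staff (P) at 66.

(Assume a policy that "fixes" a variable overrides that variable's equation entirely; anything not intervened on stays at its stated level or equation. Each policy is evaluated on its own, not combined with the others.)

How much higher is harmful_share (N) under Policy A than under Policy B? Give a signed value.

Policy A (P := 89, A := 100):
  T = 7
  P = 89
  A = 100
  B = 108 + 4·89 − 6·100 = -136
  N = 270 − 5·7 − 2·(-136) = 507
Policy B (P := 66):
  T = 7
  P = 66
  A = -28 − 2·7 + 6·66 = 354
  B = 108 + 4·66 − 6·354 = -1752
  N = 270 − 5·7 − 2·(-1752) = 3739
N: 507 − 3739 = -3232

-3232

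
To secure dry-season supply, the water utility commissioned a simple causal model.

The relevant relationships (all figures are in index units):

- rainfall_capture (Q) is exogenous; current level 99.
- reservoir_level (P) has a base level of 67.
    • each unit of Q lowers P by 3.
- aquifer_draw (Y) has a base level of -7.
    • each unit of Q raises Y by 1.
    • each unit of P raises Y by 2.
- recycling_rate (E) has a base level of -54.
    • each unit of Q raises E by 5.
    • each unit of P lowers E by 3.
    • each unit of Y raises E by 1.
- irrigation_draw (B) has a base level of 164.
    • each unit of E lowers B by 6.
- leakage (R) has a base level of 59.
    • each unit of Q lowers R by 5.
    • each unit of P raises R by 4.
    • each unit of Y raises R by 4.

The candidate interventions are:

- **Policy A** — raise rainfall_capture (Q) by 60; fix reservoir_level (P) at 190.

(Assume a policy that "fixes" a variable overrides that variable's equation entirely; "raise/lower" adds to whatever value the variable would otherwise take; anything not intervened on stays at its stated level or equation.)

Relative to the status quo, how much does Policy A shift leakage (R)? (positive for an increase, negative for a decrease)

4980

Baseline:
  Q = 99
  P = 67 − 3·99 = -230
  Y = -7 + 99 + 2·(-230) = -368
  R = 59 − 5·99 + 4·(-230) + 4·(-368) = -2828
Policy A (Q + 60, P := 190):
  Q = 99 + 60 = 159
  P = 190
  Y = -7 + 159 + 2·190 = 532
  R = 59 − 5·159 + 4·190 + 4·532 = 2152
Change in R: 2152 − (-2828) = 4980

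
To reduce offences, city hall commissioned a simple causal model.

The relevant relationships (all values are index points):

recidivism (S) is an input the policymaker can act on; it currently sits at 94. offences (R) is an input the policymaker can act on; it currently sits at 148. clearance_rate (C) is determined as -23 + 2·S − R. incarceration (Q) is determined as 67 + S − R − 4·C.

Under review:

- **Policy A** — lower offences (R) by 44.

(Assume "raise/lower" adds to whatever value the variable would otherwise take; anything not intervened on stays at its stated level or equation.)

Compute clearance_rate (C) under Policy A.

Policy A (R − 44):
  S = 94
  R = 148 − 44 = 104
  C = -23 + 2·94 − 104 = 61

61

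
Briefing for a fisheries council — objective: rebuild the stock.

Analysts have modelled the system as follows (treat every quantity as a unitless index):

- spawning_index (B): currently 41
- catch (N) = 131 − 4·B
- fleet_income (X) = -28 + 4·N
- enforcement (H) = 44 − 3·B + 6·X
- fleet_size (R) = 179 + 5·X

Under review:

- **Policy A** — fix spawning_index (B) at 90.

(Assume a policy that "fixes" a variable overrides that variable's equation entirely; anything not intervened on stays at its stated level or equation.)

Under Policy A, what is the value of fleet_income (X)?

Policy A (B := 90):
  B = 90
  N = 131 − 4·90 = -229
  X = -28 + 4·(-229) = -944

-944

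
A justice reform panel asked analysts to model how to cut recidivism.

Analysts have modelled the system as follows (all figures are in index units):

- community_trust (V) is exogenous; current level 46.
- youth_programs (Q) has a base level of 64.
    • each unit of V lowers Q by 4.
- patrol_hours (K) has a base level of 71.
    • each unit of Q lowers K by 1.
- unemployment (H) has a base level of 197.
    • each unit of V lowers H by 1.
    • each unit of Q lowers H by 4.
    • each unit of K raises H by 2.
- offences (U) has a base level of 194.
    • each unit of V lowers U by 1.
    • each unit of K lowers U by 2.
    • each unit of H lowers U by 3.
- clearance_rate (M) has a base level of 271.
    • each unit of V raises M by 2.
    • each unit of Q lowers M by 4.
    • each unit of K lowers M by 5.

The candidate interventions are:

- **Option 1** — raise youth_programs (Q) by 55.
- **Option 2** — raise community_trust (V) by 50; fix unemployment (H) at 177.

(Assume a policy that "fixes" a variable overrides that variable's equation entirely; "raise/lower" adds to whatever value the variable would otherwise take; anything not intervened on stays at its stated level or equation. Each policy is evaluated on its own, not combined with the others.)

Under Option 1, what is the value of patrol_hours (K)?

Option 1 (Q + 55):
  V = 46
  Q = 64 − 4·46 (+55 from intervention) = -65
  K = 71 − (-65) = 136

136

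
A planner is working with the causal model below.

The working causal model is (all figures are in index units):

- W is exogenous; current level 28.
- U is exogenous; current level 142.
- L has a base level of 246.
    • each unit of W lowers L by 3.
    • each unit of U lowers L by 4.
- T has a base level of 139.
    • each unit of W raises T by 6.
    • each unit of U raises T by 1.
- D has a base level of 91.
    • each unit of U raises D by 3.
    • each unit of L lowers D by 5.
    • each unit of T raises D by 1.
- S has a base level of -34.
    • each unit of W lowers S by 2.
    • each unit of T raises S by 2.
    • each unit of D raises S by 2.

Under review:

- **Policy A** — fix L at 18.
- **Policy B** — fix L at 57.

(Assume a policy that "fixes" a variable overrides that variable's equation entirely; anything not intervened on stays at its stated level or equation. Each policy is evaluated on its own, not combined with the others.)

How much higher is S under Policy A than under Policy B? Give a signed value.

Policy A (L := 18):
  W = 28
  U = 142
  L = 18
  T = 139 + 6·28 + 142 = 449
  D = 91 + 3·142 − 5·18 + 449 = 876
  S = -34 − 2·28 + 2·449 + 2·876 = 2560
Policy B (L := 57):
  W = 28
  U = 142
  L = 57
  T = 139 + 6·28 + 142 = 449
  D = 91 + 3·142 − 5·57 + 449 = 681
  S = -34 − 2·28 + 2·449 + 2·681 = 2170
S: 2560 − 2170 = 390

390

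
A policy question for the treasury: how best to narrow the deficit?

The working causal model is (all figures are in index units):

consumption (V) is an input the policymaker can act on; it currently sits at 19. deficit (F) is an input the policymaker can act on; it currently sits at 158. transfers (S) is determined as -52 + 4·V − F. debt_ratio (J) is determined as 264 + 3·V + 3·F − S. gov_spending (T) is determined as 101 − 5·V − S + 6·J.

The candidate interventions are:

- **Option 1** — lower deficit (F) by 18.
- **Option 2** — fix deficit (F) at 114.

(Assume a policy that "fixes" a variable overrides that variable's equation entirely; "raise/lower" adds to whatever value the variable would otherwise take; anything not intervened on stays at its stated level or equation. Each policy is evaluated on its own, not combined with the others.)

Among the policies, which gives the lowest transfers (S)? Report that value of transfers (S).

-116

Option 1 (F − 18):
  V = 19
  F = 158 − 18 = 140
  S = -52 + 4·19 − 140 = -116
Option 2 (F := 114):
  V = 19
  F = 114
  S = -52 + 4·19 − 114 = -90
Comparing — Option 1: S=-116, Option 2: S=-90. Lowest is -116 (Option 1).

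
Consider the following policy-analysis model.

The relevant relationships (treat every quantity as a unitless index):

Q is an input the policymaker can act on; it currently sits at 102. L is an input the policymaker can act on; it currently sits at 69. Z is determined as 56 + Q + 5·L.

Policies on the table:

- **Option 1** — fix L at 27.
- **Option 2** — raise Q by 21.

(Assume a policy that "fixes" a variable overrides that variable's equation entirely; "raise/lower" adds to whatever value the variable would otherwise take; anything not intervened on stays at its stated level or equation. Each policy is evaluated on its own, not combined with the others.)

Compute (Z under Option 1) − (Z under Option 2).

Option 1 (L := 27):
  Q = 102
  L = 27
  Z = 56 + 102 + 5·27 = 293
Option 2 (Q + 21):
  Q = 102 + 21 = 123
  L = 69
  Z = 56 + 123 + 5·69 = 524
Z: 293 − 524 = -231

-231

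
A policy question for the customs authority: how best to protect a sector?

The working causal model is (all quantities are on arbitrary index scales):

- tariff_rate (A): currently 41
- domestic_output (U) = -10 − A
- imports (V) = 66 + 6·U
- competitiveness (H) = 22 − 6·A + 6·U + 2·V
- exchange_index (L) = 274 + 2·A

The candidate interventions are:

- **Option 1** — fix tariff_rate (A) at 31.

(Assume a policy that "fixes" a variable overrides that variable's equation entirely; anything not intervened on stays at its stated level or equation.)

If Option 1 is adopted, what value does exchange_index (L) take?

336

Option 1 (A := 31):
  A = 31
  L = 274 + 2·31 = 336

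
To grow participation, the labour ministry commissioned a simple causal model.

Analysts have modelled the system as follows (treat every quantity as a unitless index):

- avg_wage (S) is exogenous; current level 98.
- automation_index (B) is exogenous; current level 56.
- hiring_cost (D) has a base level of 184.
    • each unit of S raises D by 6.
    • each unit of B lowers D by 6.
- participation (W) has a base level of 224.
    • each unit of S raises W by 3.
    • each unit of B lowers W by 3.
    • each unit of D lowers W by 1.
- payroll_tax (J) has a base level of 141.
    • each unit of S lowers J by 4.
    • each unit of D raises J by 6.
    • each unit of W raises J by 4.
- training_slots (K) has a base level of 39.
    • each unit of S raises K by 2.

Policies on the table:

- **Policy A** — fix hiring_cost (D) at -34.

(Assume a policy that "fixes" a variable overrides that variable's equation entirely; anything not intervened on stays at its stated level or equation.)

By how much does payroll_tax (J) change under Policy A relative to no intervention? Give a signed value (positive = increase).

Baseline:
  S = 98
  B = 56
  D = 184 + 6·98 − 6·56 = 436
  W = 224 + 3·98 − 3·56 − 436 = -86
  J = 141 − 4·98 + 6·436 + 4·(-86) = 2021
Policy A (D := -34):
  S = 98
  B = 56
  D = -34
  W = 224 + 3·98 − 3·56 − (-34) = 384
  J = 141 − 4·98 + 6·(-34) + 4·384 = 1081
Change in J: 1081 − 2021 = -940

-940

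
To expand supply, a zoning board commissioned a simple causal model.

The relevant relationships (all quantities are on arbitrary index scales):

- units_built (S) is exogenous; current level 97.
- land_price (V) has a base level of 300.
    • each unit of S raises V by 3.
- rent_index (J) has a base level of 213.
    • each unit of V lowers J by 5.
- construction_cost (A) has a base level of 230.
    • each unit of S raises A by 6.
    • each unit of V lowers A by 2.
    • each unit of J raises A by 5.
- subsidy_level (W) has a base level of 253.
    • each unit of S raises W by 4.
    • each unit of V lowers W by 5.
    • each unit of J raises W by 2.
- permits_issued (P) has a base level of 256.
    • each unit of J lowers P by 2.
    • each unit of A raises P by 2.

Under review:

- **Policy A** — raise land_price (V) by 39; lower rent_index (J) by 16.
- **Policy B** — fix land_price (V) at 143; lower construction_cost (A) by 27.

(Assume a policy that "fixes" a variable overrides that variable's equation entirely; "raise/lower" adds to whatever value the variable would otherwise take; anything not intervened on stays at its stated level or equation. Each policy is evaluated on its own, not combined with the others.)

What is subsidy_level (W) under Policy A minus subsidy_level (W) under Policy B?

-7337

Policy A (V + 39, J − 16):
  S = 97
  V = 300 + 3·97 (+39 from intervention) = 630
  J = 213 − 5·630 (−16 from intervention) = -2953
  W = 253 + 4·97 − 5·630 + 2·(-2953) = -8415
Policy B (V := 143, A − 27):
  S = 97
  V = 143
  J = 213 − 5·143 = -502
  W = 253 + 4·97 − 5·143 + 2·(-502) = -1078
W: -8415 − (-1078) = -7337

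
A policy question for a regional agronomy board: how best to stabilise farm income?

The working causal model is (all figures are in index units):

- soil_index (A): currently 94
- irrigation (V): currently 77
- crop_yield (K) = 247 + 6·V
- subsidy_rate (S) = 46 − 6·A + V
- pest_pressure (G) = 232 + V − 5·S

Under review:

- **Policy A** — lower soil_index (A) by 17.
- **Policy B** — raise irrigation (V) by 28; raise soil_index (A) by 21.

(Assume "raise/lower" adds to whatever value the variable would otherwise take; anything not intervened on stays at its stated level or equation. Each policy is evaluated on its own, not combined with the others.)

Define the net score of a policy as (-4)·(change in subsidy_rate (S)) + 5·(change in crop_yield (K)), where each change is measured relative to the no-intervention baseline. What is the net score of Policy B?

1232

Baseline:
  A = 94
  V = 77
  K = 247 + 6·77 = 709
  S = 46 − 6·94 + 77 = -441
Policy B (V + 28, A + 21):
  A = 94 + 21 = 115
  V = 77 + 28 = 105
  K = 247 + 6·105 = 877
  S = 46 − 6·115 + 105 = -539
ΔS = -539 − (-441) = -98; ΔK = 877 − 709 = 168
Score = (-4)·(-98) + 5·168 = 1232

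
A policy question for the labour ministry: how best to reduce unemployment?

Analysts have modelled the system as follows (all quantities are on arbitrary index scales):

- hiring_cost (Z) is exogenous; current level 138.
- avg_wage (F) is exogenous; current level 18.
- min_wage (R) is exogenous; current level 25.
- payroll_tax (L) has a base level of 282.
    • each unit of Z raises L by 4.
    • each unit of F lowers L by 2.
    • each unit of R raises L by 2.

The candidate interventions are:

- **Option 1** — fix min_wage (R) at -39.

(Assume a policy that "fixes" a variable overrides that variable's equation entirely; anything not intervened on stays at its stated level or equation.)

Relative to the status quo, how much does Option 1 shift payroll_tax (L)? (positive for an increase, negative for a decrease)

-128

Baseline:
  Z = 138
  F = 18
  R = 25
  L = 282 + 4·138 − 2·18 + 2·25 = 848
Option 1 (R := -39):
  Z = 138
  F = 18
  R = -39
  L = 282 + 4·138 − 2·18 + 2·(-39) = 720
Change in L: 720 − 848 = -128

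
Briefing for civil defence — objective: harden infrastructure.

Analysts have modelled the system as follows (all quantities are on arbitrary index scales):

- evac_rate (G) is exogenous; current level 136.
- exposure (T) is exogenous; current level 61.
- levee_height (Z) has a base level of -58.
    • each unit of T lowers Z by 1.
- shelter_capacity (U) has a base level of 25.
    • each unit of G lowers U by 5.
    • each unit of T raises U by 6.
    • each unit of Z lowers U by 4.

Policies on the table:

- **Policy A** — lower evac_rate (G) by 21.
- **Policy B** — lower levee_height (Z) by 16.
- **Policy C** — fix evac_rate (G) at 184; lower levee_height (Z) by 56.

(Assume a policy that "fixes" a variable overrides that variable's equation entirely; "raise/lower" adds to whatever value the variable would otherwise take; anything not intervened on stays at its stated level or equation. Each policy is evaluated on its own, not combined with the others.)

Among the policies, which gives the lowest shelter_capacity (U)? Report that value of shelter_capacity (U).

171

Policy A (G − 21):
  G = 136 − 21 = 115
  T = 61
  Z = -58 − 61 = -119
  U = 25 − 5·115 + 6·61 − 4·(-119) = 292
Policy B (Z − 16):
  G = 136
  T = 61
  Z = -58 − 61 (−16 from intervention) = -135
  U = 25 − 5·136 + 6·61 − 4·(-135) = 251
Policy C (G := 184, Z − 56):
  G = 184
  T = 61
  Z = -58 − 61 (−56 from intervention) = -175
  U = 25 − 5·184 + 6·61 − 4·(-175) = 171
Comparing — Policy A: U=292, Policy B: U=251, Policy C: U=171. Lowest is 171 (Policy C).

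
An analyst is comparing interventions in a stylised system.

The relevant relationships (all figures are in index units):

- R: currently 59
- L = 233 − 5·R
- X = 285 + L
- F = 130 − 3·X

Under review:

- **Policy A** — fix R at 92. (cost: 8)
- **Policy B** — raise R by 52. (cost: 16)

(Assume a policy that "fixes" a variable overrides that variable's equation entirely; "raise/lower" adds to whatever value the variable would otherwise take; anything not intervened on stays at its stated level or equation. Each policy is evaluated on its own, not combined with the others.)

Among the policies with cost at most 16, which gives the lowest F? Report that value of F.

Policy A (R := 92):
  R = 92
  L = 233 − 5·92 = -227
  X = 285 + (-227) = 58
  F = 130 − 3·58 = -44
Policy B (R + 52):
  R = 59 + 52 = 111
  L = 233 − 5·111 = -322
  X = 285 + (-322) = -37
  F = 130 − 3·(-37) = 241
Comparing — Policy A: F=-44, Policy B: F=241. Lowest is -44 (Policy A).

-44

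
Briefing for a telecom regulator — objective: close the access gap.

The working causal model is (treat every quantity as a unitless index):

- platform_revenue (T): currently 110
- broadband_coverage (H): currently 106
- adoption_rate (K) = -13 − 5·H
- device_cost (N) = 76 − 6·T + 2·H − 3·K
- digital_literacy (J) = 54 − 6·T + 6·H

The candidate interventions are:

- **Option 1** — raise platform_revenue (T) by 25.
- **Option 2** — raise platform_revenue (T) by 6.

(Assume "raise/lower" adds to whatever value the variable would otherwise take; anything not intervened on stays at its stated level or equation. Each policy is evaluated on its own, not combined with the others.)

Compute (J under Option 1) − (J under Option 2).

-114

Option 1 (T + 25):
  T = 110 + 25 = 135
  H = 106
  J = 54 − 6·135 + 6·106 = -120
Option 2 (T + 6):
  T = 110 + 6 = 116
  H = 106
  J = 54 − 6·116 + 6·106 = -6
J: -120 − (-6) = -114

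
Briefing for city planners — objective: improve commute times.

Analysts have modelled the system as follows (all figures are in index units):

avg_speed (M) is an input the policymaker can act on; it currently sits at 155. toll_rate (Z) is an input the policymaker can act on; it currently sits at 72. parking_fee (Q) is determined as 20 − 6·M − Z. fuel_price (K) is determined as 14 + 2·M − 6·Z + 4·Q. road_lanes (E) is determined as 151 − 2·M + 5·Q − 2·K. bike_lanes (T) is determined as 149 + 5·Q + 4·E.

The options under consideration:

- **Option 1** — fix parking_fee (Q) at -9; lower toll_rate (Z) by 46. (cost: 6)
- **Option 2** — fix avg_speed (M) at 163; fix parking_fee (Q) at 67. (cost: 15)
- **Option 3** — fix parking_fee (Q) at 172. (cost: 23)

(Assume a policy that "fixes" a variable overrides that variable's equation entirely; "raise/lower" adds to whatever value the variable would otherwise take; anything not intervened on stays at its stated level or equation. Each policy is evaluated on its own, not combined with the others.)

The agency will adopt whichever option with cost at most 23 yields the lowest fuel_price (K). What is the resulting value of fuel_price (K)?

132

Option 1 (Q := -9, Z − 46):
  M = 155
  Z = 72 − 46 = 26
  Q = -9
  K = 14 + 2·155 − 6·26 + 4·(-9) = 132
Option 2 (M := 163, Q := 67):
  M = 163
  Z = 72
  Q = 67
  K = 14 + 2·163 − 6·72 + 4·67 = 176
Option 3 (Q := 172):
  M = 155
  Z = 72
  Q = 172
  K = 14 + 2·155 − 6·72 + 4·172 = 580
Comparing — Option 1: K=132, Option 2: K=176, Option 3: K=580. Lowest is 132 (Option 1).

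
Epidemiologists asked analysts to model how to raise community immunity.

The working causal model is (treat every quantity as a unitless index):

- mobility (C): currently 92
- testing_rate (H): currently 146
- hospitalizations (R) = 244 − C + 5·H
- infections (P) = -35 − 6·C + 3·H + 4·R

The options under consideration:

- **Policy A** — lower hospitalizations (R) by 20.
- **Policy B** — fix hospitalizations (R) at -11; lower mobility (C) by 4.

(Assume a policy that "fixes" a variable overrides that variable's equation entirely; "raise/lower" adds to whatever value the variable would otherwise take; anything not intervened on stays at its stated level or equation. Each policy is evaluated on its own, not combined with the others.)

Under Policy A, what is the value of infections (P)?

3299

Policy A (R − 20):
  C = 92
  H = 146
  R = 244 − 92 + 5·146 (−20 from intervention) = 862
  P = -35 − 6·92 + 3·146 + 4·862 = 3299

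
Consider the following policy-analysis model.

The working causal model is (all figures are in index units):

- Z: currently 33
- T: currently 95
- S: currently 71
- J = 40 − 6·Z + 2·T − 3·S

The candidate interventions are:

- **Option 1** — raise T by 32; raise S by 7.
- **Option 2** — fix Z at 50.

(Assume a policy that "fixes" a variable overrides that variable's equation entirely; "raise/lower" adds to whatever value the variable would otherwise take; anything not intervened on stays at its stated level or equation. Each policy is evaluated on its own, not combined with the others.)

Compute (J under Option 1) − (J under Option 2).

Option 1 (T + 32, S + 7):
  Z = 33
  T = 95 + 32 = 127
  S = 71 + 7 = 78
  J = 40 − 6·33 + 2·127 − 3·78 = -138
Option 2 (Z := 50):
  Z = 50
  T = 95
  S = 71
  J = 40 − 6·50 + 2·95 − 3·71 = -283
J: -138 − (-283) = 145

145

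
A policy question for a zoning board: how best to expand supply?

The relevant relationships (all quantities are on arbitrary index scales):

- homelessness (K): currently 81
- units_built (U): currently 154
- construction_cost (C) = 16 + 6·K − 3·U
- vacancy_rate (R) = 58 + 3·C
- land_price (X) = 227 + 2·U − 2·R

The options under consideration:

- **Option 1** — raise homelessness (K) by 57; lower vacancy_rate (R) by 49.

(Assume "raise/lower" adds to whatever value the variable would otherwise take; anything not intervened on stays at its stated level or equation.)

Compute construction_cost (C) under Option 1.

382

Option 1 (K + 57, R − 49):
  K = 81 + 57 = 138
  U = 154
  C = 16 + 6·138 − 3·154 = 382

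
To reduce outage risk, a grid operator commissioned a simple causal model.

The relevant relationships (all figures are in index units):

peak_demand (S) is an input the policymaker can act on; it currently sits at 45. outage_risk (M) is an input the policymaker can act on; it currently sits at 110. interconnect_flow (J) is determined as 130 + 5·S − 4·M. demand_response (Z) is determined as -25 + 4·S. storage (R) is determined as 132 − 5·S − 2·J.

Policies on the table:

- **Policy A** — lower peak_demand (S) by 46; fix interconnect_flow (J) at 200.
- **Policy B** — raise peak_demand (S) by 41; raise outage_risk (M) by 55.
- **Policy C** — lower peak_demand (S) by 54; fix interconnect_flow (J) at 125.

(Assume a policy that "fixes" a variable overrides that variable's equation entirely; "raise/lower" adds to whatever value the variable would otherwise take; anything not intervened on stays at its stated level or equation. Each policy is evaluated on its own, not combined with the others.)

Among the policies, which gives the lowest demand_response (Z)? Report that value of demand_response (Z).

Policy A (S − 46, J := 200):
  S = 45 − 46 = -1
  Z = -25 + 4·(-1) = -29
Policy B (S + 41, M + 55):
  S = 45 + 41 = 86
  Z = -25 + 4·86 = 319
Policy C (S − 54, J := 125):
  S = 45 − 54 = -9
  Z = -25 + 4·(-9) = -61
Comparing — Policy A: Z=-29, Policy B: Z=319, Policy C: Z=-61. Lowest is -61 (Policy C).

-61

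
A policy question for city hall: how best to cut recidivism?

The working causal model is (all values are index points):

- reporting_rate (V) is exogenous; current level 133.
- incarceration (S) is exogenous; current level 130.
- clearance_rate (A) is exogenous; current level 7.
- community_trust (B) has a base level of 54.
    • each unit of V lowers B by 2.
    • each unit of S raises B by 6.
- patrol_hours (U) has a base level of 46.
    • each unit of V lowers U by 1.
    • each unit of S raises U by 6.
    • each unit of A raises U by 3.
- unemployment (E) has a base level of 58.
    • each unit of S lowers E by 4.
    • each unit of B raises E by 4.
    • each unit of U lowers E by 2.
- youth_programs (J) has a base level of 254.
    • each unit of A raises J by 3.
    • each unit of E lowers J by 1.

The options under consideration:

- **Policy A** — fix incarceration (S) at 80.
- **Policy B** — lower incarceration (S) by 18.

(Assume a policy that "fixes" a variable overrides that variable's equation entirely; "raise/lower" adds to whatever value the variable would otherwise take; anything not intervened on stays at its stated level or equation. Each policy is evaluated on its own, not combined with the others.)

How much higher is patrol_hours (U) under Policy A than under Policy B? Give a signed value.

Policy A (S := 80):
  V = 133
  S = 80
  A = 7
  U = 46 − 133 + 6·80 + 3·7 = 414
Policy B (S − 18):
  V = 133
  S = 130 − 18 = 112
  A = 7
  U = 46 − 133 + 6·112 + 3·7 = 606
U: 414 − 606 = -192

-192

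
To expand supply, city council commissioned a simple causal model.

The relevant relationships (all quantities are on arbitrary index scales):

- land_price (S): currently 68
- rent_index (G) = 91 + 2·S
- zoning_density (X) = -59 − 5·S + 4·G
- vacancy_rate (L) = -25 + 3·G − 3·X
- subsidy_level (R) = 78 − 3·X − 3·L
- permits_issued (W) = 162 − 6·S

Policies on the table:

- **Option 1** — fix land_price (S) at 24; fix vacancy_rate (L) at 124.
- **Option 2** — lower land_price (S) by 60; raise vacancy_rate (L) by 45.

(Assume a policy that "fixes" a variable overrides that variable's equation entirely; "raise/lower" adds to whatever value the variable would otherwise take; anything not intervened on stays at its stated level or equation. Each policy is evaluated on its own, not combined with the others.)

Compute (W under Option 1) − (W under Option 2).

-96

Option 1 (S := 24, L := 124):
  S = 24
  W = 162 − 6·24 = 18
Option 2 (S − 60, L + 45):
  S = 68 − 60 = 8
  W = 162 − 6·8 = 114
W: 18 − 114 = -96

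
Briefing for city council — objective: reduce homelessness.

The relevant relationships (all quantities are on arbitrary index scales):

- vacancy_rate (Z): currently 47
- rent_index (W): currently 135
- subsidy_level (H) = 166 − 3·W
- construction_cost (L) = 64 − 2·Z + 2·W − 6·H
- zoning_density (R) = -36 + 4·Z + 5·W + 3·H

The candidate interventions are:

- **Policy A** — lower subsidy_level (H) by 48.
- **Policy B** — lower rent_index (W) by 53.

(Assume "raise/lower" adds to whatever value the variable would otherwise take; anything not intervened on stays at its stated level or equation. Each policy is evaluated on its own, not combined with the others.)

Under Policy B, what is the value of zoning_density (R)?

Policy B (W − 53):
  Z = 47
  W = 135 − 53 = 82
  H = 166 − 3·82 = -80
  R = -36 + 4·47 + 5·82 + 3·(-80) = 322

322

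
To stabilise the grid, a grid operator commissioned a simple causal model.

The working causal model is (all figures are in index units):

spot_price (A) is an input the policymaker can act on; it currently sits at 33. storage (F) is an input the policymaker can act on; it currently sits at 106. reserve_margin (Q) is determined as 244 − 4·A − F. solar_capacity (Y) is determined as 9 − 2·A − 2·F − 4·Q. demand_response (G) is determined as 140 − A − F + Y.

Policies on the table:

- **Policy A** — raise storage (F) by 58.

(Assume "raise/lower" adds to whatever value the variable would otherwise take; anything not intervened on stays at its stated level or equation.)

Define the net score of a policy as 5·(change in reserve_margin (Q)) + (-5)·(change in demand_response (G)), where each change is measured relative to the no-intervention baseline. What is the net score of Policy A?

Baseline:
  A = 33
  F = 106
  Q = 244 − 4·33 − 106 = 6
  Y = 9 − 2·33 − 2·106 − 4·6 = -293
  G = 140 − 33 − 106 + (-293) = -292
Policy A (F + 58):
  A = 33
  F = 106 + 58 = 164
  Q = 244 − 4·33 − 164 = -52
  Y = 9 − 2·33 − 2·164 − 4·(-52) = -177
  G = 140 − 33 − 164 + (-177) = -234
ΔQ = -52 − 6 = -58; ΔG = -234 − (-292) = 58
Score = 5·(-58) + (-5)·58 = -580

-580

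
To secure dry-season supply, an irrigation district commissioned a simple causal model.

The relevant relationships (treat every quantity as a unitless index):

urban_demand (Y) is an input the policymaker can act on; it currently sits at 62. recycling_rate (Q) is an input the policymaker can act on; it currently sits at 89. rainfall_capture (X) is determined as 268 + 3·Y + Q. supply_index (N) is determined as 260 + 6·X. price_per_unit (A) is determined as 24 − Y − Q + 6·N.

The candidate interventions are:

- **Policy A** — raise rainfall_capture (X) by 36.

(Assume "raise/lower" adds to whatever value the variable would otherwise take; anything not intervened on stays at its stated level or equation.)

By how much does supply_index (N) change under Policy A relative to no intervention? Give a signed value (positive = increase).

216

Baseline:
  Y = 62
  Q = 89
  X = 268 + 3·62 + 89 = 543
  N = 260 + 6·543 = 3518
Policy A (X + 36):
  Y = 62
  Q = 89
  X = 268 + 3·62 + 89 (+36 from intervention) = 579
  N = 260 + 6·579 = 3734
Change in N: 3734 − 3518 = 216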